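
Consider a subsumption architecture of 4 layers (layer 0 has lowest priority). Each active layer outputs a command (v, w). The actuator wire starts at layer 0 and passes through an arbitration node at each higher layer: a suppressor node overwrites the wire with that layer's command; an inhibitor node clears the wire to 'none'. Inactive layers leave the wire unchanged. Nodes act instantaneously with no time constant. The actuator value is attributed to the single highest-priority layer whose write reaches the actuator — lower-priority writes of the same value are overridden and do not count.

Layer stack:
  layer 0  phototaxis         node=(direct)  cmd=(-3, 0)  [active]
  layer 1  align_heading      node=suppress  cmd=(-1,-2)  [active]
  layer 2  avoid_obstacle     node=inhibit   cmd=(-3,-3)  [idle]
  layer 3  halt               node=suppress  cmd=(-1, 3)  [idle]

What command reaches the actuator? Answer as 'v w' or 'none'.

L0 phototaxis: active, feeds wire = (-3, 0)
L1 align_heading: active, suppressor → wire = (-1, -2)
L2 avoid_obstacle: idle → wire stays (-1, -2)
L3 halt: idle → wire stays (-1, -2)
actuator = (-1, -2)

-1 -2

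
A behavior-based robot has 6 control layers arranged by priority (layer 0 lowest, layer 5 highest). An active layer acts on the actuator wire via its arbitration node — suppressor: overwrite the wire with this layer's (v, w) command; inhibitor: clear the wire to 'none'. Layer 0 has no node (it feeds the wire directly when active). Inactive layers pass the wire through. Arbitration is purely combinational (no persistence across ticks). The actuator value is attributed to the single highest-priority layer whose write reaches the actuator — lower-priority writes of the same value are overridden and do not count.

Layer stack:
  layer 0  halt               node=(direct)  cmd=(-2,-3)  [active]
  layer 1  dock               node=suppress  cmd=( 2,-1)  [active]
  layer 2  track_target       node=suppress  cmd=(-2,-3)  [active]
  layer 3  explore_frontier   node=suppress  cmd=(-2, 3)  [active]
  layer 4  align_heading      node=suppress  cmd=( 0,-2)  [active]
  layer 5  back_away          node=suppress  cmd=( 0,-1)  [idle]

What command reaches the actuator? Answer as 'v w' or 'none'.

0 -2

L0 halt: active, feeds wire = (-2, -3)
L1 dock: active, suppressor → wire = (2, -1)
L2 track_target: active, suppressor → wire = (-2, -3)
L3 explore_frontier: active, suppressor → wire = (-2, 3)
L4 align_heading: active, suppressor → wire = (0, -2)
L5 back_away: idle → wire stays (0, -2)
actuator = (0, -2)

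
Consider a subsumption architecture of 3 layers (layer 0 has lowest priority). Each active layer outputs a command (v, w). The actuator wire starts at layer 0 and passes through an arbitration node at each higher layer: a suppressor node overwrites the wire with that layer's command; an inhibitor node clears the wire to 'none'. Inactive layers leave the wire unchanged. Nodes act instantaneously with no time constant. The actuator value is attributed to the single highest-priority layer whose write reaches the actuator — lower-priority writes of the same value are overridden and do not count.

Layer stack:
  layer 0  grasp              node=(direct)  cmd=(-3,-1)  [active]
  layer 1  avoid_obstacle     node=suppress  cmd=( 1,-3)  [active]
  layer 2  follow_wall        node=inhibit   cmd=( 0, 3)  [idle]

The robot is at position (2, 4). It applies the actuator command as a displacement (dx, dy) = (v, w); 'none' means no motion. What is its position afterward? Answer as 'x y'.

3 1

[0] grasp on; wire := (-3, -1)
[1] avoid_obstacle on (suppress); wire := (1, -3)
[2] follow_wall off; pass (1, -3)
output (1, -3)
position: (2, 4) + (1, -3) = (3, 1)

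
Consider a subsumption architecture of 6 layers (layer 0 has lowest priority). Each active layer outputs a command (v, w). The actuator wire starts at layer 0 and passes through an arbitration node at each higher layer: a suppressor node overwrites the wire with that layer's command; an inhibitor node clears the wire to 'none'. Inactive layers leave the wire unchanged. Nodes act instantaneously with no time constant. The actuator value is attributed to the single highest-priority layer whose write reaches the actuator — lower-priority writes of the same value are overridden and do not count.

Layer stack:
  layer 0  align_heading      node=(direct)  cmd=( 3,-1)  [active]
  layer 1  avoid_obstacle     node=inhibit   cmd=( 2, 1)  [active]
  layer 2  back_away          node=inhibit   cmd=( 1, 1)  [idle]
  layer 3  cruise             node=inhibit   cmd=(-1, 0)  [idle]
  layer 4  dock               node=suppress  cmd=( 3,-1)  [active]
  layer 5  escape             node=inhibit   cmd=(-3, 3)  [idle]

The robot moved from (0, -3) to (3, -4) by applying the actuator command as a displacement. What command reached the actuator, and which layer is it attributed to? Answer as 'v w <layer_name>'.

displacement = (3, -4) − (0, -3) = (3, -1)
[0] align_heading on; wire := (3, -1)
[1] avoid_obstacle on (inhibit); wire := none
[2] back_away off; pass none
[3] cruise off; pass none
[4] dock on (suppress); wire := (3, -1)
[5] escape off; pass (3, -1)
output (3, -1) — from layer 4 (dock)

3 -1 dock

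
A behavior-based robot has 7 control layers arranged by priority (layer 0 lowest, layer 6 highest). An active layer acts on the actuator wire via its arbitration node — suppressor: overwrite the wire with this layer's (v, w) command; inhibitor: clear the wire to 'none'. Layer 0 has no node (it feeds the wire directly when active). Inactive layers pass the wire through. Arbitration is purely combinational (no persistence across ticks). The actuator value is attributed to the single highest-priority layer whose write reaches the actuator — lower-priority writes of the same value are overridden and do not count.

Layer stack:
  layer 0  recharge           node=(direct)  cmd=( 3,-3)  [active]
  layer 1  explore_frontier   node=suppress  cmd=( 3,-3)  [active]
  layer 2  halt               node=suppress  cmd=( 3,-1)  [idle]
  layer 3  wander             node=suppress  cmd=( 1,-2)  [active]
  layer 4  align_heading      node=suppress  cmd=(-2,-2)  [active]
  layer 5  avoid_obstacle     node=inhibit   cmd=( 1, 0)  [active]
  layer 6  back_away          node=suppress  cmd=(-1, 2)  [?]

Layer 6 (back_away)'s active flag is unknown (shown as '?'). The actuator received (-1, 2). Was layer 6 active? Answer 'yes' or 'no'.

yes

If layer 6 is active=yes:
  actuator would be (-1, 2)
If layer 6 is active=no:
  actuator would be none
Observed (-1, 2), so layer 6 was active.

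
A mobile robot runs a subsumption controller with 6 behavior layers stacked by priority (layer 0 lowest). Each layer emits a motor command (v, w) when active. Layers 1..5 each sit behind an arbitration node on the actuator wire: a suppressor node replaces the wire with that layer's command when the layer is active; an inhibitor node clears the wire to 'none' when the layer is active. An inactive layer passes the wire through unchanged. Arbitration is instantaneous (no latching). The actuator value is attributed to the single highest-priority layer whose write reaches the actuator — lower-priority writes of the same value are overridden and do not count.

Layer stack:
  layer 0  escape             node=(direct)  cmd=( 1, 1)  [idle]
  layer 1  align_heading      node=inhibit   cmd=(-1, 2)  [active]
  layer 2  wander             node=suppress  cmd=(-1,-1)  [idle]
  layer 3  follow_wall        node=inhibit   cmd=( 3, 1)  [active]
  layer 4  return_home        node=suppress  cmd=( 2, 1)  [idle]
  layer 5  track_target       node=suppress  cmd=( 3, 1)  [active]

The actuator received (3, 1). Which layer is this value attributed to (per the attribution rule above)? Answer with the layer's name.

[0] escape off; wire := none
[1] align_heading on (inhibit); wire := none
[2] wander off; pass none
[3] follow_wall on (inhibit); wire := none
[4] return_home off; pass none
[5] track_target on (suppress); wire := (3, 1)
output (3, 1)
last writer: layer 5 = track_target

track_target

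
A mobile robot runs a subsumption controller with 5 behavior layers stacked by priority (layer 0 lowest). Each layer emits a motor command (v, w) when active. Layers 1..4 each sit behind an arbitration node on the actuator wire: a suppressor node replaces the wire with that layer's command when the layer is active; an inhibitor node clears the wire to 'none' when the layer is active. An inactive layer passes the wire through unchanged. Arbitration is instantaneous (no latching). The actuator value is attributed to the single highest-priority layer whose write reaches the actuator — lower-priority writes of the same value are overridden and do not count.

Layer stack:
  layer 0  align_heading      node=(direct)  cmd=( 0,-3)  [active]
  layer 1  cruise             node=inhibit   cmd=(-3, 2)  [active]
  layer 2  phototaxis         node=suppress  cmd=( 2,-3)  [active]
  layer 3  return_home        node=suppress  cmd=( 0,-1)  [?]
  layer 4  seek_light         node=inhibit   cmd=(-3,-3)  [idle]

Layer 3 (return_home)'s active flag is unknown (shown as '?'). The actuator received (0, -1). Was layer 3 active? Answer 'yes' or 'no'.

yes

If layer 3 is active=yes:
  actuator would be (0, -1)
If layer 3 is active=no:
  actuator would be (2, -3)
Observed (0, -1), so layer 3 was active.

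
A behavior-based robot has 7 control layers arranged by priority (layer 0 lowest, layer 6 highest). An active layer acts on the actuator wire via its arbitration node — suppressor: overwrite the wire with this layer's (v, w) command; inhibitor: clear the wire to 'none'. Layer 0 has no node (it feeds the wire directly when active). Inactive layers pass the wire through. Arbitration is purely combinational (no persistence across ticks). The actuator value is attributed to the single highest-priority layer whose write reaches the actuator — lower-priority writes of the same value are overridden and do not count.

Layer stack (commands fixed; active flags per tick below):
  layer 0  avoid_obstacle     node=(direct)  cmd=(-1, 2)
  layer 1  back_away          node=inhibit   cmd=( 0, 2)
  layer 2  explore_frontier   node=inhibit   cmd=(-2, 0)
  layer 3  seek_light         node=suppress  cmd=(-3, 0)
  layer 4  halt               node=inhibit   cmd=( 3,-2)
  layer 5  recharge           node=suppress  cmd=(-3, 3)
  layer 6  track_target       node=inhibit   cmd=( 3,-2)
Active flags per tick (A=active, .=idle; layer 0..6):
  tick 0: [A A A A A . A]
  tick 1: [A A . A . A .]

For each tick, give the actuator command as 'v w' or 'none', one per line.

none
-3 3

tick 0:
  L0 avoid_obstacle: active, feeds wire = (-1, 2)
  L1 back_away: active, inhibitor → wire = none
  L2 explore_frontier: active, inhibitor → wire = none
  L3 seek_light: active, suppressor → wire = (-3, 0)
  L4 halt: active, inhibitor → wire = none
  L5 recharge: idle → wire stays none
  L6 track_target: active, inhibitor → wire = none
  actuator = none
tick 1:
  L0 avoid_obstacle: active, feeds wire = (-1, 2)
  L1 back_away: active, inhibitor → wire = none
  L2 explore_frontier: idle → wire stays none
  L3 seek_light: active, suppressor → wire = (-3, 0)
  L4 halt: idle → wire stays (-3, 0)
  L5 recharge: active, suppressor → wire = (-3, 3)
  L6 track_target: idle → wire stays (-3, 3)
  actuator = (-3, 3)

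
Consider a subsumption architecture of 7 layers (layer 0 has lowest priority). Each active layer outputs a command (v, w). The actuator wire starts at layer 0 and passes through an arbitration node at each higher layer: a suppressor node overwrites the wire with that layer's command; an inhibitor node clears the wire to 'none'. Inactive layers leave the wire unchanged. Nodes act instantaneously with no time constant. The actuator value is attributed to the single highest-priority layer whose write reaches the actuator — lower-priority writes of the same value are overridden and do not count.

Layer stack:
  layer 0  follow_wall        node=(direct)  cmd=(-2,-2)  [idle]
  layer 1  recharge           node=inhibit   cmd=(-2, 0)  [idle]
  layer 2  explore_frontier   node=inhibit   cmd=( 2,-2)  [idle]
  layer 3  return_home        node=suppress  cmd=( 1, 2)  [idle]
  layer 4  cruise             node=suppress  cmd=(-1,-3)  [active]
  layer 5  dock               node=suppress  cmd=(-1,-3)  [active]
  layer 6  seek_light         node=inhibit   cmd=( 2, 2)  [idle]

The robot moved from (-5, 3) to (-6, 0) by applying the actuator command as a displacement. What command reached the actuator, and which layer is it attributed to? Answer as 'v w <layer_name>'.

displacement = (-6, 0) − (-5, 3) = (-1, -3)
[0] follow_wall off; wire := none
[1] recharge off; pass none
[2] explore_frontier off; pass none
[3] return_home off; pass none
[4] cruise on (suppress); wire := (-1, -3)
[5] dock on (suppress); wire := (-1, -3)
[6] seek_light off; pass (-1, -3)
output (-1, -3) — from layer 5 (dock)

-1 -3 dock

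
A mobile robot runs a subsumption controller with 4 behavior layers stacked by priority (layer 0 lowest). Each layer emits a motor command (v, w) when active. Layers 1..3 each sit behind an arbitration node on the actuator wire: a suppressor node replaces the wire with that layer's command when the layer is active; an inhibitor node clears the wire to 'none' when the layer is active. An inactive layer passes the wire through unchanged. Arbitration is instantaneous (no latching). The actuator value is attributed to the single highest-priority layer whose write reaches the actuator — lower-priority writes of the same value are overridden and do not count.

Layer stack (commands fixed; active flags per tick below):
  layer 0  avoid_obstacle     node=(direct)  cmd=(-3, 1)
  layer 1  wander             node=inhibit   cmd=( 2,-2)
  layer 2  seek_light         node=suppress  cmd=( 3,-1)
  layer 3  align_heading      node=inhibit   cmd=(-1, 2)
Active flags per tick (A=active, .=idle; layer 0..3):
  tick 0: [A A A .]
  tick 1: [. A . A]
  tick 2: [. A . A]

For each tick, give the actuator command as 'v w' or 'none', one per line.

tick 0:
  L0 avoid_obstacle: active, feeds wire = (-3, 1)
  L1 wander: active, inhibitor → wire = none
  L2 seek_light: active, suppressor → wire = (3, -1)
  L3 align_heading: idle → wire stays (3, -1)
  actuator = (3, -1)
tick 1:
  L0 avoid_obstacle: idle → wire = none
  L1 wander: active, inhibitor → wire = none
  L2 seek_light: idle → wire stays none
  L3 align_heading: active, inhibitor → wire = none
  actuator = none
tick 2:
  L0 avoid_obstacle: idle → wire = none
  L1 wander: active, inhibitor → wire = none
  L2 seek_light: idle → wire stays none
  L3 align_heading: active, inhibitor → wire = none
  actuator = none

3 -1
none
none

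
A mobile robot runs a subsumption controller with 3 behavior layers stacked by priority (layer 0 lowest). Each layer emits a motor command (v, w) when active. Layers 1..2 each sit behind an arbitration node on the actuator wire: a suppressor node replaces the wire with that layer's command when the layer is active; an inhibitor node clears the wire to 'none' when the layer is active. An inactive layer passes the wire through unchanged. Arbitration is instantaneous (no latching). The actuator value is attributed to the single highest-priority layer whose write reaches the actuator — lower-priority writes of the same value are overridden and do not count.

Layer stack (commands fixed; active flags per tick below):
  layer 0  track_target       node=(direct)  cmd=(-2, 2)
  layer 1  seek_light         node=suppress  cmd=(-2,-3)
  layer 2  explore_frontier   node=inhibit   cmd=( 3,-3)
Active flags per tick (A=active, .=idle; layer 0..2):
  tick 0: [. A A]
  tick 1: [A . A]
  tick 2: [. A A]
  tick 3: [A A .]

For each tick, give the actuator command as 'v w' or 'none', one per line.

none
none
none
-2 -3

tick 0:
  L0 track_target: idle → wire = none
  L1 seek_light: active, suppressor → wire = (-2, -3)
  L2 explore_frontier: active, inhibitor → wire = none
  actuator = none
tick 1:
  L0 track_target: active, feeds wire = (-2, 2)
  L1 seek_light: idle → wire stays (-2, 2)
  L2 explore_frontier: active, inhibitor → wire = none
  actuator = none
tick 2:
  L0 track_target: idle → wire = none
  L1 seek_light: active, suppressor → wire = (-2, -3)
  L2 explore_frontier: active, inhibitor → wire = none
  actuator = none
tick 3:
  L0 track_target: active, feeds wire = (-2, 2)
  L1 seek_light: active, suppressor → wire = (-2, -3)
  L2 explore_frontier: idle → wire stays (-2, -3)
  actuator = (-2, -3)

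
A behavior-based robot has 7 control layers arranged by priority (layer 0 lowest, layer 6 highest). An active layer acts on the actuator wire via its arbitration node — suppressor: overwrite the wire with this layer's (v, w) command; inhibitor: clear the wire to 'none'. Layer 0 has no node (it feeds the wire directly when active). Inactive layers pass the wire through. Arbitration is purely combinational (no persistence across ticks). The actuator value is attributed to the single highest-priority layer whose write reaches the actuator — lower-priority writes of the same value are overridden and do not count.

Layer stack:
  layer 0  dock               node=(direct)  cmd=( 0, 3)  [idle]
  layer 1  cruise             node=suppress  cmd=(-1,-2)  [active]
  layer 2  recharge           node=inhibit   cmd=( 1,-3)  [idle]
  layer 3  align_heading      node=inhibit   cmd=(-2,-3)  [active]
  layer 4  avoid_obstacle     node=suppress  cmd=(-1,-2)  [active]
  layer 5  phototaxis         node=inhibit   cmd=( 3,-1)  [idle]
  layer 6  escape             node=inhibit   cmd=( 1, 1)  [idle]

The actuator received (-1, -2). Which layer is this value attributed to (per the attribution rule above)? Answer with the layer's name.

L0 dock: idle → wire = none
L1 cruise: active, suppressor → wire = (-1, -2)
L2 recharge: idle → wire stays (-1, -2)
L3 align_heading: active, inhibitor → wire = none
L4 avoid_obstacle: active, suppressor → wire = (-1, -2)
L5 phototaxis: idle → wire stays (-1, -2)
L6 escape: idle → wire stays (-1, -2)
actuator = (-1, -2)
last writer: layer 4 = avoid_obstacle

avoid_obstacle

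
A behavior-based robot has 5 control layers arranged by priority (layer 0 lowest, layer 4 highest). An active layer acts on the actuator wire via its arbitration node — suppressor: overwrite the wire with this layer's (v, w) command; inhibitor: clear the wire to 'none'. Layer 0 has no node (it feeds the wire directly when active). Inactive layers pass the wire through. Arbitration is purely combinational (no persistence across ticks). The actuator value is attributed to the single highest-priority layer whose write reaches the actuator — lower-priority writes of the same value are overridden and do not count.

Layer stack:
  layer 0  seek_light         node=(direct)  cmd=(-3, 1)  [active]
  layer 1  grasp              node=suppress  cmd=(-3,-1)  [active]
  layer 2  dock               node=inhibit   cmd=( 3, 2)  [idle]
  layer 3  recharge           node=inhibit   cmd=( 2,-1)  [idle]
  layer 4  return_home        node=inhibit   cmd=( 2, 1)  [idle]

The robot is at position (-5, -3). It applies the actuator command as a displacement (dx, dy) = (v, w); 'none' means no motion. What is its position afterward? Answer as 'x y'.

-8 -4

[0] seek_light on; wire := (-3, 1)
[1] grasp on (suppress); wire := (-3, -1)
[2] dock off; pass (-3, -1)
[3] recharge off; pass (-3, -1)
[4] return_home off; pass (-3, -1)
output (-3, -1)
position: (-5, -3) + (-3, -1) = (-8, -4)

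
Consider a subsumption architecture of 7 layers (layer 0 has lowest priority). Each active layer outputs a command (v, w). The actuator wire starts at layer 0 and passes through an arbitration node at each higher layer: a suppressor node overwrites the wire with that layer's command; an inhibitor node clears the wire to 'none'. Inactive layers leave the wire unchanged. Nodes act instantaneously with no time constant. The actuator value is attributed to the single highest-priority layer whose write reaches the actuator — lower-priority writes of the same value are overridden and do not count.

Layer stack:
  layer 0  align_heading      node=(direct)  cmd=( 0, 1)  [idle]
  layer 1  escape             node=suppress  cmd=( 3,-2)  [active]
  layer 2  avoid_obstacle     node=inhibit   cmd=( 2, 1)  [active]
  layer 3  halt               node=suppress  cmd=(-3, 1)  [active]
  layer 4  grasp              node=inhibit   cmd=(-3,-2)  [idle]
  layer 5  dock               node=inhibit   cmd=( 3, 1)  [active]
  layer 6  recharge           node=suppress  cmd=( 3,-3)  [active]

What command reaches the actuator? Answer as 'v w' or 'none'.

[0] align_heading off; wire := none
[1] escape on (suppress); wire := (3, -2)
[2] avoid_obstacle on (inhibit); wire := none
[3] halt on (suppress); wire := (-3, 1)
[4] grasp off; pass (-3, 1)
[5] dock on (inhibit); wire := none
[6] recharge on (suppress); wire := (3, -3)
output (3, -3)

3 -3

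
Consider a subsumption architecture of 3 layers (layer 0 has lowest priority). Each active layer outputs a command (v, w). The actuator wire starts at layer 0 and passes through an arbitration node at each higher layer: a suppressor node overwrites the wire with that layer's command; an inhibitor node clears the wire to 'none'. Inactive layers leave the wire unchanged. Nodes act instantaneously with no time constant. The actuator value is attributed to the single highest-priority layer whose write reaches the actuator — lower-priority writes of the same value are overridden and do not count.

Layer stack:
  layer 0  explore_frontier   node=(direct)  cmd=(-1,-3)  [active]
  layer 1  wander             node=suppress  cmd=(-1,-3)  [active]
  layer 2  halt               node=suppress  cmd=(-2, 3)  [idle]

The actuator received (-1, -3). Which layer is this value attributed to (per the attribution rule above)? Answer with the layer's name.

L0 explore_frontier: active, feeds wire = (-1, -3)
L1 wander: active, suppressor → wire = (-1, -3)
L2 halt: idle → wire stays (-1, -3)
actuator = (-1, -3)
last writer: layer 1 = wander

wander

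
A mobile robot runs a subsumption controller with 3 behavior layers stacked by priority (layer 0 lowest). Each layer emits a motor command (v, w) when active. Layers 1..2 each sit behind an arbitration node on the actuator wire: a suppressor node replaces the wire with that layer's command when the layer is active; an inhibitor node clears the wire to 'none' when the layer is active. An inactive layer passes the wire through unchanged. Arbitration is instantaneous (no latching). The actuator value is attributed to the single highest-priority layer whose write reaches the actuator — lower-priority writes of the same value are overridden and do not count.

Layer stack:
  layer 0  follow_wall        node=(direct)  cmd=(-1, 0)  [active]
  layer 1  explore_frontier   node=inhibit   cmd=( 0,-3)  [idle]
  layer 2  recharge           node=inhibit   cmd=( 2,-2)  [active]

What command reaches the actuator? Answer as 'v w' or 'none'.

layer 0 (follow_wall) active — direct: (-1, 0)
layer 1 (explore_frontier) idle — unchanged: (-1, 0)
layer 2 (recharge) active — inhibits: none
→ actuator none

none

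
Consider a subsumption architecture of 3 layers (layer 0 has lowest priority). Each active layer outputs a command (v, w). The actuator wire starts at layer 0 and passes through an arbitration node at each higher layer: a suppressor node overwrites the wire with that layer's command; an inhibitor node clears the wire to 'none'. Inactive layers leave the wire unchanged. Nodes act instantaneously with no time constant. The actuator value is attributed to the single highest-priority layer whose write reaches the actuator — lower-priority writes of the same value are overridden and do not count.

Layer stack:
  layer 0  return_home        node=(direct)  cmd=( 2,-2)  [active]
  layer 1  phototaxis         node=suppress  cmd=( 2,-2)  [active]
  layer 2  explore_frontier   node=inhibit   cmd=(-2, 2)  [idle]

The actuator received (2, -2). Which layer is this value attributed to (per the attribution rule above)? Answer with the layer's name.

phototaxis

[0] return_home on; wire := (2, -2)
[1] phototaxis on (suppress); wire := (2, -2)
[2] explore_frontier off; pass (2, -2)
output (2, -2)
last writer: layer 1 = phototaxis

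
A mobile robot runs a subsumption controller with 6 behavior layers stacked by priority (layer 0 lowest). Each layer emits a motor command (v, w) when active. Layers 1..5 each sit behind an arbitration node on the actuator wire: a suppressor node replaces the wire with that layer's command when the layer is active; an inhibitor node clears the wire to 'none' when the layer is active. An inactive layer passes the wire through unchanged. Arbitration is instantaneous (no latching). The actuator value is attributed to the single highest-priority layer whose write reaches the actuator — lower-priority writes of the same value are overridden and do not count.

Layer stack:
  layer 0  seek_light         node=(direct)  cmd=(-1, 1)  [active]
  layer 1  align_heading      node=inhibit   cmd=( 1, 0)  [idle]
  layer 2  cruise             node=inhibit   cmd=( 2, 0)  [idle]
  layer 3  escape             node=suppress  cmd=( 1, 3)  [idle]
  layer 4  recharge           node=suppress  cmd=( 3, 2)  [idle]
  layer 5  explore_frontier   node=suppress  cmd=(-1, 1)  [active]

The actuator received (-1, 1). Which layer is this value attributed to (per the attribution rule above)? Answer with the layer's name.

explore_frontier

[0] seek_light on; wire := (-1, 1)
[1] align_heading off; pass (-1, 1)
[2] cruise off; pass (-1, 1)
[3] escape off; pass (-1, 1)
[4] recharge off; pass (-1, 1)
[5] explore_frontier on (suppress); wire := (-1, 1)
output (-1, 1)
last writer: layer 5 = explore_frontier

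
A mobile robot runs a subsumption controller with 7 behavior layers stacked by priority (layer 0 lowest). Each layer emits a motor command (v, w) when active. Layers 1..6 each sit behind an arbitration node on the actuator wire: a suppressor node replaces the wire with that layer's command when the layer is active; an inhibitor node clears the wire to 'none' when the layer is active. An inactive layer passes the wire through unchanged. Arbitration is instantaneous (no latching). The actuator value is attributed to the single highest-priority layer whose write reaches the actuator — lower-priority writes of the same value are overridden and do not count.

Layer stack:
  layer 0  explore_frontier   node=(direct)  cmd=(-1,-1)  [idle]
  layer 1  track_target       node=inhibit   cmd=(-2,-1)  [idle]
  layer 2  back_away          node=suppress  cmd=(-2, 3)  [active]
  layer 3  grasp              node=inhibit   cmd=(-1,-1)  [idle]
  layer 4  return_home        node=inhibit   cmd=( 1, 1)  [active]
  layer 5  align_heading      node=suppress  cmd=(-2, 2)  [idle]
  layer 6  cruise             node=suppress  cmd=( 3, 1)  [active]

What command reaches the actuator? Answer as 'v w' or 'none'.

3 1

layer 0 (explore_frontier) idle — none
layer 1 (track_target) idle — unchanged: none
layer 2 (back_away) active — suppresses: (-2, 3)
layer 3 (grasp) idle — unchanged: (-2, 3)
layer 4 (return_home) active — inhibits: none
layer 5 (align_heading) idle — unchanged: none
layer 6 (cruise) active — suppresses: (3, 1)
→ actuator (3, 1)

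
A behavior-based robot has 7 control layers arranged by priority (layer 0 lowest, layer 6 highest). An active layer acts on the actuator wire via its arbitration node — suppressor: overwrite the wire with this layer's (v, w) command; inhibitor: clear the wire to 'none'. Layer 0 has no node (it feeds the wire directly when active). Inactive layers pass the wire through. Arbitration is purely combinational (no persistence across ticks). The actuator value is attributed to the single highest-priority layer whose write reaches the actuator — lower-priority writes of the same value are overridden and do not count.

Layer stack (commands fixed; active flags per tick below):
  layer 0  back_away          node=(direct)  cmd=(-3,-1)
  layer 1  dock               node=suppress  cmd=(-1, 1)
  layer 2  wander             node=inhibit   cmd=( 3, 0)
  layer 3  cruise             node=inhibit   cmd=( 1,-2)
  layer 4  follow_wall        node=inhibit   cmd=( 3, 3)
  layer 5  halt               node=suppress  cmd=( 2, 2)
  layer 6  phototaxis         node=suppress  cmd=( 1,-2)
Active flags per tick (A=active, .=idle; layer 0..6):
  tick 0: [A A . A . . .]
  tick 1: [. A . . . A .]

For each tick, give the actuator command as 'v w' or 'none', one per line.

tick 0:
  L0 back_away: active, feeds wire = (-3, -1)
  L1 dock: active, suppressor → wire = (-1, 1)
  L2 wander: idle → wire stays (-1, 1)
  L3 cruise: active, inhibitor → wire = none
  L4 follow_wall: idle → wire stays none
  L5 halt: idle → wire stays none
  L6 phototaxis: idle → wire stays none
  actuator = none
tick 1:
  L0 back_away: idle → wire = none
  L1 dock: active, suppressor → wire = (-1, 1)
  L2 wander: idle → wire stays (-1, 1)
  L3 cruise: idle → wire stays (-1, 1)
  L4 follow_wall: idle → wire stays (-1, 1)
  L5 halt: active, suppressor → wire = (2, 2)
  L6 phototaxis: idle → wire stays (2, 2)
  actuator = (2, 2)

none
2 2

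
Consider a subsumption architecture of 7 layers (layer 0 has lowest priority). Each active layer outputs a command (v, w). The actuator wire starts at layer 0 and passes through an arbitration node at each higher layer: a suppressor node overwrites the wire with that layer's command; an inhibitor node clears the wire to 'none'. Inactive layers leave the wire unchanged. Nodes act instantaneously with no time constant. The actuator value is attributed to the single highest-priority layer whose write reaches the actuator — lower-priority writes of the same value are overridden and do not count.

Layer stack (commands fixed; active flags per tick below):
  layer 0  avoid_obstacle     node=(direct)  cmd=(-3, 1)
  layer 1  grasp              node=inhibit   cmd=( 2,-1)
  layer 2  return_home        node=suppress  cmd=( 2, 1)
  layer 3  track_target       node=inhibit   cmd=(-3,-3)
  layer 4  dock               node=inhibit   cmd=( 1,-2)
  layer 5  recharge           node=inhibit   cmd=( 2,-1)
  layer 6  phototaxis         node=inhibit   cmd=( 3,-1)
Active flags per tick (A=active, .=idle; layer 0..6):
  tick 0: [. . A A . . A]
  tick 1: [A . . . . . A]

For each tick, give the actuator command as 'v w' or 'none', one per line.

none
none

tick 0:
  layer 0 (avoid_obstacle) idle — none
  layer 1 (grasp) idle — unchanged: none
  layer 2 (return_home) active — suppresses: (2, 1)
  layer 3 (track_target) active — inhibits: none
  layer 4 (dock) idle — unchanged: none
  layer 5 (recharge) idle — unchanged: none
  layer 6 (phototaxis) active — inhibits: none
  → actuator none
tick 1:
  layer 0 (avoid_obstacle) active — direct: (-3, 1)
  layer 1 (grasp) idle — unchanged: (-3, 1)
  layer 2 (return_home) idle — unchanged: (-3, 1)
  layer 3 (track_target) idle — unchanged: (-3, 1)
  layer 4 (dock) idle — unchanged: (-3, 1)
  layer 5 (recharge) idle — unchanged: (-3, 1)
  layer 6 (phototaxis) active — inhibits: none
  → actuator none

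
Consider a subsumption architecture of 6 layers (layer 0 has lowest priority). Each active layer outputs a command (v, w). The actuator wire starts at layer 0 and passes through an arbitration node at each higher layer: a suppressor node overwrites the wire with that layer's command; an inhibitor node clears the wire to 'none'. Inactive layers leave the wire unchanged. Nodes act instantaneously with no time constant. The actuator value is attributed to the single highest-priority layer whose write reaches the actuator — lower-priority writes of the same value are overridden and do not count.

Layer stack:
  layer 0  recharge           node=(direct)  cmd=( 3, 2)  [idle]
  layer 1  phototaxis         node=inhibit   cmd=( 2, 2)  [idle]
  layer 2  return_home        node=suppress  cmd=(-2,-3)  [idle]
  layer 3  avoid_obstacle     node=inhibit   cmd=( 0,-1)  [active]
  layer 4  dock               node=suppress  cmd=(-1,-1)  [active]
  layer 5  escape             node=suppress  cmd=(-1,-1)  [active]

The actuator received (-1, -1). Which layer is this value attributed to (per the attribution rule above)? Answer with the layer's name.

escape

layer 0 (recharge) idle — none
layer 1 (phototaxis) idle — unchanged: none
layer 2 (return_home) idle — unchanged: none
layer 3 (avoid_obstacle) active — inhibits: none
layer 4 (dock) active — suppresses: (-1, -1)
layer 5 (escape) active — suppresses: (-1, -1)
→ actuator (-1, -1)
last writer: layer 5 = escape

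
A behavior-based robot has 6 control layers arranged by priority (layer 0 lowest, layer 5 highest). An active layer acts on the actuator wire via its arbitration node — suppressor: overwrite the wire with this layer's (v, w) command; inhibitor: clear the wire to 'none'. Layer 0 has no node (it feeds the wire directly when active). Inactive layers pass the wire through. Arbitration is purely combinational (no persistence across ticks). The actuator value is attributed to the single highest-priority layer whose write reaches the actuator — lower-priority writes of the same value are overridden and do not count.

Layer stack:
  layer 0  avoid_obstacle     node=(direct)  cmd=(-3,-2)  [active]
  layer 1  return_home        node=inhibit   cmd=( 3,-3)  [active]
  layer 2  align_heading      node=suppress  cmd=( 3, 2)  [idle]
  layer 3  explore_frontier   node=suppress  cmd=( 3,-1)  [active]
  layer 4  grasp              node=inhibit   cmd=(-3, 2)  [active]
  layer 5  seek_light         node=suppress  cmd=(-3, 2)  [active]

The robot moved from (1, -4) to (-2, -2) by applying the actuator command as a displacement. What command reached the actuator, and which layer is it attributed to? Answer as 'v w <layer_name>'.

-3 2 seek_light

displacement = (-2, -2) − (1, -4) = (-3, 2)
[0] avoid_obstacle on; wire := (-3, -2)
[1] return_home on (inhibit); wire := none
[2] align_heading off; pass none
[3] explore_frontier on (suppress); wire := (3, -1)
[4] grasp on (inhibit); wire := none
[5] seek_light on (suppress); wire := (-3, 2)
output (-3, 2) — from layer 5 (seek_light)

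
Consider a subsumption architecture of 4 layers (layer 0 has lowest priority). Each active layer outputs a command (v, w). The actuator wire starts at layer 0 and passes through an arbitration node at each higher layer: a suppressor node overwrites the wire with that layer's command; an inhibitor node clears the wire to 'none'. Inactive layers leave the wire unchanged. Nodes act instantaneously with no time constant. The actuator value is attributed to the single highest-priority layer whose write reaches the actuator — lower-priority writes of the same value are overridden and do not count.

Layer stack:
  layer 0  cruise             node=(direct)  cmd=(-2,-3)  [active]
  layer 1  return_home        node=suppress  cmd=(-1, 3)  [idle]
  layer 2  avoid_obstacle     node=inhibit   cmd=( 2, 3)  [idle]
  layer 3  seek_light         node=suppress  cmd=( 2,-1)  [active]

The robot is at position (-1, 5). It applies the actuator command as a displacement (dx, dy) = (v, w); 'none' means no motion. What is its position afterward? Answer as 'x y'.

1 4

L0 cruise: active, feeds wire = (-2, -3)
L1 return_home: idle → wire stays (-2, -3)
L2 avoid_obstacle: idle → wire stays (-2, -3)
L3 seek_light: active, suppressor → wire = (2, -1)
actuator = (2, -1)
position: (-1, 5) + (2, -1) = (1, 4)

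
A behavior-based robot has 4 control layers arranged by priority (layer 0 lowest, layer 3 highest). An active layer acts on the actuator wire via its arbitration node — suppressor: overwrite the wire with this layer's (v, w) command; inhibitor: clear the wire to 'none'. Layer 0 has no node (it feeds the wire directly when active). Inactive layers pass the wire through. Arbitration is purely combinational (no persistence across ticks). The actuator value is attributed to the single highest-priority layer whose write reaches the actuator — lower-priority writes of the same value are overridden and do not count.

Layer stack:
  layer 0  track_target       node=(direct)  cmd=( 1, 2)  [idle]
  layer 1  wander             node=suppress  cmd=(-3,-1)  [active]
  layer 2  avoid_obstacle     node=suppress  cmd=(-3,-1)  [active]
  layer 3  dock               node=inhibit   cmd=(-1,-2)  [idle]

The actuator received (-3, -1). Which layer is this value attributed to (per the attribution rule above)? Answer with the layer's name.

L0 track_target: idle → wire = none
L1 wander: active, suppressor → wire = (-3, -1)
L2 avoid_obstacle: active, suppressor → wire = (-3, -1)
L3 dock: idle → wire stays (-3, -1)
actuator = (-3, -1)
last writer: layer 2 = avoid_obstacle

avoid_obstacle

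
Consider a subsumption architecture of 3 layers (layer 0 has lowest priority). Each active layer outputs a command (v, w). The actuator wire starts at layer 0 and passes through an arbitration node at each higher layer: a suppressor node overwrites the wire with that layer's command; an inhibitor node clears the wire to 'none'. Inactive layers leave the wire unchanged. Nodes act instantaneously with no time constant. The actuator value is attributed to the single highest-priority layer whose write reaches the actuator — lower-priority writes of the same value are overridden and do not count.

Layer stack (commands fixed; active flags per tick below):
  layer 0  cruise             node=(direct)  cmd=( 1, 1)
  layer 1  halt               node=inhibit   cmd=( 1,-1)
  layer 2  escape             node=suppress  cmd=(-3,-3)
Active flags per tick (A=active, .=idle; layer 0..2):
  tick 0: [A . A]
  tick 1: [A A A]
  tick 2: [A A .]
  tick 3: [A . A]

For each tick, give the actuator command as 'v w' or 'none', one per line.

-3 -3
-3 -3
none
-3 -3

tick 0:
  [0] cruise on; wire := (1, 1)
  [1] halt off; pass (1, 1)
  [2] escape on (suppress); wire := (-3, -3)
  output (-3, -3)
tick 1:
  [0] cruise on; wire := (1, 1)
  [1] halt on (inhibit); wire := none
  [2] escape on (suppress); wire := (-3, -3)
  output (-3, -3)
tick 2:
  [0] cruise on; wire := (1, 1)
  [1] halt on (inhibit); wire := none
  [2] escape off; pass none
  output none
tick 3:
  [0] cruise on; wire := (1, 1)
  [1] halt off; pass (1, 1)
  [2] escape on (suppress); wire := (-3, -3)
  output (-3, -3)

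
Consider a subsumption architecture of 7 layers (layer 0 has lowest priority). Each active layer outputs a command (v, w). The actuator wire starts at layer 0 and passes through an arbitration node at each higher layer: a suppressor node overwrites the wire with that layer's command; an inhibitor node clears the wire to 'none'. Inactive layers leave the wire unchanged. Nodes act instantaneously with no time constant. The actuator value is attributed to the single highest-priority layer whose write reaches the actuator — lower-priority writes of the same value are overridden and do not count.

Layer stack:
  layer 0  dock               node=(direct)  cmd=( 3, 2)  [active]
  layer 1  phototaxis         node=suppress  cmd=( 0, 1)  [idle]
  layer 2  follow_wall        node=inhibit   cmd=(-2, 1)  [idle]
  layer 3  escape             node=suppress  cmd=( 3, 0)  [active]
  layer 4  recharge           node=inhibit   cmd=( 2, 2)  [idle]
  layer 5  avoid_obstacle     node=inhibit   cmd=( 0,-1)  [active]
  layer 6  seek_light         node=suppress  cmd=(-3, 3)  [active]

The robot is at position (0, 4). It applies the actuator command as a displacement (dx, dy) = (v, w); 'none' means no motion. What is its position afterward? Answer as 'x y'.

-3 7

layer 0 (dock) active — direct: (3, 2)
layer 1 (phototaxis) idle — unchanged: (3, 2)
layer 2 (follow_wall) idle — unchanged: (3, 2)
layer 3 (escape) active — suppresses: (3, 0)
layer 4 (recharge) idle — unchanged: (3, 0)
layer 5 (avoid_obstacle) active — inhibits: none
layer 6 (seek_light) active — suppresses: (-3, 3)
→ actuator (-3, 3)
position: (0, 4) + (-3, 3) = (-3, 7)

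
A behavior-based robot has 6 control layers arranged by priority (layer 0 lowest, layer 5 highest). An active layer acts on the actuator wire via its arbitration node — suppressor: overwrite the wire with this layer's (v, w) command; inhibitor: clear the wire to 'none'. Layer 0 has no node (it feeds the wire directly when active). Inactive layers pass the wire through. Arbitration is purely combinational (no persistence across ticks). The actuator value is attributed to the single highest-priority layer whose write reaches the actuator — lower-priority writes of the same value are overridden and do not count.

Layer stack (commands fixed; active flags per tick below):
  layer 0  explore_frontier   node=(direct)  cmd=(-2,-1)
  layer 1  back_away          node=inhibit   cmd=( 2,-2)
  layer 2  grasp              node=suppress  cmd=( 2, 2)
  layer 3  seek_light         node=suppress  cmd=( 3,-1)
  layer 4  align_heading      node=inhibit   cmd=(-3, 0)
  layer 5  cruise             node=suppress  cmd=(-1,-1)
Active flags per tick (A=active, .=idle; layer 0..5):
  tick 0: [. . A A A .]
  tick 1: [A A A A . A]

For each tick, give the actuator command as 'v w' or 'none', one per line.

tick 0:
  L0 explore_frontier: idle → wire = none
  L1 back_away: idle → wire stays none
  L2 grasp: active, suppressor → wire = (2, 2)
  L3 seek_light: active, suppressor → wire = (3, -1)
  L4 align_heading: active, inhibitor → wire = none
  L5 cruise: idle → wire stays none
  actuator = none
tick 1:
  L0 explore_frontier: active, feeds wire = (-2, -1)
  L1 back_away: active, inhibitor → wire = none
  L2 grasp: active, suppressor → wire = (2, 2)
  L3 seek_light: active, suppressor → wire = (3, -1)
  L4 align_heading: idle → wire stays (3, -1)
  L5 cruise: active, suppressor → wire = (-1, -1)
  actuator = (-1, -1)

none
-1 -1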